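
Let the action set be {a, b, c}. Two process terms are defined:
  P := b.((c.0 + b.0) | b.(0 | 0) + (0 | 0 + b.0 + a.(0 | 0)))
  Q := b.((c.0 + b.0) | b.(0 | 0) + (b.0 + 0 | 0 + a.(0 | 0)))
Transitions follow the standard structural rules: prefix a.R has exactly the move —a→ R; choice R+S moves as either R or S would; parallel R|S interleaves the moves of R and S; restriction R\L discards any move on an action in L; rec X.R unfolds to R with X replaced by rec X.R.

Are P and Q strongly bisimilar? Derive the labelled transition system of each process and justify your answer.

bisimilar

P's transition system — 7 states:
  p0 = b.((c.0 + b.0) | b.(0 | 0) + (0 | 0 + b.0 + a.(0 | 0))) ⊢ --b--▸ p1
  p1 = (c.0 + b.0) | b.(0 | 0) + (0 | 0 + b.0 + a.(0 | 0)) ⊢ --a--▸ p2, --b--▸ p3, --b--▸ p4, --b--▸ p5, --c--▸ p5
  p2 = 0 | 0 ⊢ ∅
  p3 = (c.0 + b.0) | (0 | 0) ⊢ --b--▸ p6, --c--▸ p6
  p4 = 0 ⊢ ∅
  p5 = 0 | b.(0 | 0) ⊢ --b--▸ p6
  p6 = 0 | (0 | 0) ⊢ ∅
Q's transition system — 7 states:
  q0 = b.((c.0 + b.0) | b.(0 | 0) + (b.0 + 0 | 0 + a.(0 | 0))) ⊢ --b--▸ q1
  q1 = (c.0 + b.0) | b.(0 | 0) + (b.0 + 0 | 0 + a.(0 | 0)) ⊢ --a--▸ q2, --b--▸ q3, --b--▸ q4, --b--▸ q5, --c--▸ q5
  q2 = 0 | 0 ⊢ ∅
  q3 = (c.0 + b.0) | (0 | 0) ⊢ --b--▸ q6, --c--▸ q6
  q4 = 0 ⊢ ∅
  q5 = 0 | b.(0 | 0) ⊢ --b--▸ q6
  q6 = 0 | (0 | 0) ⊢ ∅
Coarsest stable partition (strong bisimilarity classes):
  B0 = {p0, q0}
  B1 = {p1, q1}
  B2 = {p5, q5}
  B3 = {p2, p4, p6, q2, q4, q6}
  B4 = {p3, q3}
p0 ∈ B0, q0 ∈ B0 → same block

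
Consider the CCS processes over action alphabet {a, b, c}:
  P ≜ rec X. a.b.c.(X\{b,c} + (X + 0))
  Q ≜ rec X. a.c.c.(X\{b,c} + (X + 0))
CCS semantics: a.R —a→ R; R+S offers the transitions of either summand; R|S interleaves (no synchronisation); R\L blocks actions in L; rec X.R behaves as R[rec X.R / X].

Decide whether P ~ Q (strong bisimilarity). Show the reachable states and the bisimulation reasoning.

NO

LTS(P): 5 reachable states
  p0 = rec X. a.b.c.(X\{b,c} + (X + 0)) :: --a--▸ p1
  p1 = b.c.((rec X. a.b.c.(X\{b,c} + (X + 0)))\{b,c} + ((rec X. a.b.c.(X\{b,c} + (X + 0))) + 0)) :: --b--▸ p2
  p2 = c.((rec X. a.b.c.(X\{b,c} + (X + 0)))\{b,c} + ((rec X. a.b.c.(X\{b,c} + (X + 0))) + 0)) :: --c--▸ p3
  p3 = (rec X. a.b.c.(X\{b,c} + (X + 0)))\{b,c} + ((rec X. a.b.c.(X\{b,c} + (X + 0))) + 0) :: --a--▸ p1, --a--▸ p4
  p4 = (b.c.((rec X. a.b.c.(X\{b,c} + (X + 0)))\{b,c} + ((rec X. a.b.c.(X\{b,c} + (X + 0))) + 0)))\{b,c} :: ∅
LTS(Q): 5 reachable states
  q0 = rec X. a.c.c.(X\{b,c} + (X + 0)) :: --a--▸ q1
  q1 = c.c.((rec X. a.c.c.(X\{b,c} + (X + 0)))\{b,c} + ((rec X. a.c.c.(X\{b,c} + (X + 0))) + 0)) :: --c--▸ q2
  q2 = c.((rec X. a.c.c.(X\{b,c} + (X + 0)))\{b,c} + ((rec X. a.c.c.(X\{b,c} + (X + 0))) + 0)) :: --c--▸ q3
  q3 = (rec X. a.c.c.(X\{b,c} + (X + 0)))\{b,c} + ((rec X. a.c.c.(X\{b,c} + (X + 0))) + 0) :: --a--▸ q1, --a--▸ q4
  q4 = (c.c.((rec X. a.c.c.(X\{b,c} + (X + 0)))\{b,c} + ((rec X. a.c.c.(X\{b,c} + (X + 0))) + 0)))\{b,c} :: ∅
Partition-refinement fixed point:
  B0 = {p0}
  B1 = {p1}
  B2 = {p2}
  B3 = {p3}
  B4 = {p4, q4}
  B5 = {q0}
  B6 = {q1}
  B7 = {q2}
  B8 = {q3}
p0 ∈ B0, q0 ∈ B5 → different blocks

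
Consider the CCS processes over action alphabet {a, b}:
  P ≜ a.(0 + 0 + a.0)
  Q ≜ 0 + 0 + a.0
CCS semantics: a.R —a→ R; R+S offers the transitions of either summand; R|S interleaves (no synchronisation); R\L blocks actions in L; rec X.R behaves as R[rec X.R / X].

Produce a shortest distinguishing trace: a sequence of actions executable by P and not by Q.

Reachable graph of P (3 states):
  p0 = a.(0 + 0 + a.0) → --a--▸ p1
  p1 = 0 + 0 + a.0 → --a--▸ p2
  p2 = 0 → ∅
Reachable graph of Q (2 states):
  q0 = 0 + 0 + a.0 → --a--▸ q1
  q1 = 0 → ∅
Trace ⟨aa⟩ through P, begin at {p0}:
  step 1 (a): {p1}
  step 2 (a): {p2}
  — P admits the full trace.
Trace ⟨aa⟩ through Q, begin at {q0}:
  step 1 (a): {q1}
  step 2 (a): no successor for Q

aa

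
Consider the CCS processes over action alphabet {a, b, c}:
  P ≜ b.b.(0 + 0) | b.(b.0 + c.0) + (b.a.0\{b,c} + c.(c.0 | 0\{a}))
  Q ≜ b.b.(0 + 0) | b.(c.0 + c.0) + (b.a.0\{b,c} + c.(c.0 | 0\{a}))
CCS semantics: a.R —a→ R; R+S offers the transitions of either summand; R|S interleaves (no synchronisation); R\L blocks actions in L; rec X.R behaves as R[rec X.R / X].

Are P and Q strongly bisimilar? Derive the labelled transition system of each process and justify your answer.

NO

LTS(P): 13 reachable states
  m0 = b.b.(0 + 0) | b.(b.0 + c.0) + (b.a.0\{b,c} + c.(c.0 | 0\{a})) has moves ··b··> m1, ··b··> m2, ··b··> m3, ··c··> m4
  m1 = a.0\{b,c} has moves ··a··> m5
  m2 = b.(0 + 0) | b.(b.0 + c.0) has moves ··b··> m6, ··b··> m7
  m3 = b.b.(0 + 0) | (b.0 + c.0) has moves ··b··> m7, ··b··> m8, ··c··> m8
  m4 = c.0 | 0\{a} has moves ··c··> m9
  m5 = 0\{b,c} has moves stopped
  m6 = (0 + 0) | b.(b.0 + c.0) has moves ··b··> m10
  m7 = b.(0 + 0) | (b.0 + c.0) has moves ··b··> m10, ··b··> m11, ··c··> m11
  m8 = b.b.(0 + 0) | 0 has moves ··b··> m11
  m9 = 0 | 0\{a} has moves stopped
  m10 = (0 + 0) | (b.0 + c.0) has moves ··b··> m12, ··c··> m12
  m11 = b.(0 + 0) | 0 has moves ··b··> m12
  m12 = (0 + 0) | 0 has moves stopped
LTS(Q): 13 reachable states
  n0 = b.b.(0 + 0) | b.(c.0 + c.0) + (b.a.0\{b,c} + c.(c.0 | 0\{a})) has moves ··b··> n1, ··b··> n2, ··b··> n3, ··c··> n4
  n1 = a.0\{b,c} has moves ··a··> n5
  n2 = b.(0 + 0) | b.(c.0 + c.0) has moves ··b··> n6, ··b··> n7
  n3 = b.b.(0 + 0) | (c.0 + c.0) has moves ··b··> n7, ··c··> n8
  n4 = c.0 | 0\{a} has moves ··c··> n9
  n5 = 0\{b,c} has moves stopped
  n6 = (0 + 0) | b.(c.0 + c.0) has moves ··b··> n10
  n7 = b.(0 + 0) | (c.0 + c.0) has moves ··b··> n10, ··c··> n11
  n8 = b.b.(0 + 0) | 0 has moves ··b··> n11
  n9 = 0 | 0\{a} has moves stopped
  n10 = (0 + 0) | (c.0 + c.0) has moves ··c··> n12
  n11 = b.(0 + 0) | 0 has moves ··b··> n12
  n12 = (0 + 0) | 0 has moves stopped
Bisimilarity quotient blocks:
  B0 = {m0}
  B1 = {m2}
  B2 = {m7}
  B3 = {m11, n11}
  B4 = {m12, m5, m9, n12, n5, n9}
  B5 = {m10}
  B6 = {m6}
  B7 = {m3}
  B8 = {m8, n8}
  B9 = {m4, n10, n4}
  B10 = {m1, n1}
  B11 = {n0}
  B12 = {n3}
  B13 = {n7}
  B14 = {n2}
  B15 = {n6}
m0 ∈ B0, n0 ∈ B11 → different blocks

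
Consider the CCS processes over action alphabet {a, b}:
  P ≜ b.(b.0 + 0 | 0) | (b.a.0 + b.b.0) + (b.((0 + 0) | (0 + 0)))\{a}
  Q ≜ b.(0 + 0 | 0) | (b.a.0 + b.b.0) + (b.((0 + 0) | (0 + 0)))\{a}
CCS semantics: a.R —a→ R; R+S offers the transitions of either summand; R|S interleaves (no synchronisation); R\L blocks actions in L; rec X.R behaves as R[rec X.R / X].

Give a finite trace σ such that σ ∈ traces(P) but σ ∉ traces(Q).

Reachable graph of P (13 states):
  p0 = b.(b.0 + 0 | 0) | (b.a.0 + b.b.0) + (b.((0 + 0) | (0 + 0)))\{a} → -b-> p1, -b-> p2, -b-> p3, -b-> p4
  p1 = ((0 + 0) | (0 + 0))\{a} → ∅
  p2 = (b.0 + 0 | 0) | (b.a.0 + b.b.0) → -b-> p5, -b-> p6, -b-> p7
  p3 = b.(b.0 + 0 | 0) | a.0 → -a-> p8, -b-> p5
  p4 = b.(b.0 + 0 | 0) | b.0 → -b-> p6, -b-> p8
  p5 = (b.0 + 0 | 0) | a.0 → -a-> p9, -b-> p10
  p6 = (b.0 + 0 | 0) | b.0 → -b-> p11, -b-> p9
  p7 = 0 | (b.a.0 + b.b.0) → -b-> p10, -b-> p11
  p8 = b.(b.0 + 0 | 0) | 0 → -b-> p9
  p9 = (b.0 + 0 | 0) | 0 → -b-> p12
  p10 = 0 | a.0 → -a-> p12
  p11 = 0 | b.0 → -b-> p12
  p12 = 0 | 0 → ∅
Reachable graph of Q (9 states):
  q0 = b.(0 + 0 | 0) | (b.a.0 + b.b.0) + (b.((0 + 0) | (0 + 0)))\{a} → -b-> q1, -b-> q2, -b-> q3, -b-> q4
  q1 = ((0 + 0) | (0 + 0))\{a} → ∅
  q2 = (0 + 0 | 0) | (b.a.0 + b.b.0) → -b-> q5, -b-> q6
  q3 = b.(0 + 0 | 0) | a.0 → -a-> q7, -b-> q5
  q4 = b.(0 + 0 | 0) | b.0 → -b-> q6, -b-> q7
  q5 = (0 + 0 | 0) | a.0 → -a-> q8
  q6 = (0 + 0 | 0) | b.0 → -b-> q8
  q7 = b.(0 + 0 | 0) | 0 → -b-> q8
  q8 = (0 + 0 | 0) | 0 → ∅
Run σ = ⟨babb⟩ on P: start {p0}
  after b @ step 1: {p1, p2, p3, p4}
  after a @ step 2: {p8}
  after b @ step 3: {p9}
  after b @ step 4: {p12}
  ✓ P
Run σ = ⟨babb⟩ on Q: start {q0}
  after b @ step 1: {q1, q2, q3, q4}
  after a @ step 2: {q7}
  after b @ step 3: {q8}
  after b @ step 4: ∅ (Q stuck)

babb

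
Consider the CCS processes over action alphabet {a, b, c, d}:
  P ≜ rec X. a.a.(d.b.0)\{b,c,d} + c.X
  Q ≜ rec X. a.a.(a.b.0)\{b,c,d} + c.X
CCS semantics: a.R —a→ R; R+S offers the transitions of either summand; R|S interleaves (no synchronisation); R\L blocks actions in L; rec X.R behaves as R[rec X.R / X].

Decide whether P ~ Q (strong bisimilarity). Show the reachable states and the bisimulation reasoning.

NO

Reachable graph of P (3 states):
  p0 = rec X. a.a.(d.b.0)\{b,c,d} + c.X ⊢ =a=> p1, =c=> p0
  p1 = a.(d.b.0)\{b,c,d} ⊢ =a=> p2
  p2 = (d.b.0)\{b,c,d} ⊢ ∅
Reachable graph of Q (4 states):
  q0 = rec X. a.a.(a.b.0)\{b,c,d} + c.X ⊢ =a=> q1, =c=> q0
  q1 = a.(a.b.0)\{b,c,d} ⊢ =a=> q2
  q2 = (a.b.0)\{b,c,d} ⊢ =a=> q3
  q3 = (b.0)\{b,c,d} ⊢ ∅
Partition-refinement fixed point:
  B0 = {p0}
  B1 = {p1, q2}
  B2 = {p2, q3}
  B3 = {q0}
  B4 = {q1}
p0 ∈ B0, q0 ∈ B3 → different blocks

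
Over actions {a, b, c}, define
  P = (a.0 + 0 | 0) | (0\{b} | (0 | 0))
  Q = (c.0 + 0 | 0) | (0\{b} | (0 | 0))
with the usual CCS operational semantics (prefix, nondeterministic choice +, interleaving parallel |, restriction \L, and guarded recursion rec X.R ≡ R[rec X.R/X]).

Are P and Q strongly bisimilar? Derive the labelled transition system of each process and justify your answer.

Reachable graph of P (2 states):
  s0 = (a.0 + 0 | 0) | (0\{b} | (0 | 0)) has moves —a→ s1
  s1 = 0 | (0\{b} | (0 | 0)) has moves (no moves)
Reachable graph of Q (2 states):
  t0 = (c.0 + 0 | 0) | (0\{b} | (0 | 0)) has moves —c→ t1
  t1 = 0 | (0\{b} | (0 | 0)) has moves (no moves)
Partition-refinement fixed point:
  B0 = {s0}
  B1 = {s1, t1}
  B2 = {t0}
s0 ∈ B0, t0 ∈ B2 → different blocks

not bisimilar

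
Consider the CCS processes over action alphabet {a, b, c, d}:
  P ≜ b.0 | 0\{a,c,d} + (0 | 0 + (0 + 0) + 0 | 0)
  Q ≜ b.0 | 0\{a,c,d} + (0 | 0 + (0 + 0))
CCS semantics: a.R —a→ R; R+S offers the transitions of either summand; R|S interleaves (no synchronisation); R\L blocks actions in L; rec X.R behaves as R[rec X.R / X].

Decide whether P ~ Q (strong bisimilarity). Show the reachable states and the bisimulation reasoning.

bisimilar

Reachable graph of P (2 states):
  m0 = b.0 | 0\{a,c,d} + (0 | 0 + (0 + 0) + 0 | 0) has moves --b--▸ m1
  m1 = 0 | 0\{a,c,d} has moves ·
Reachable graph of Q (2 states):
  n0 = b.0 | 0\{a,c,d} + (0 | 0 + (0 + 0)) has moves --b--▸ n1
  n1 = 0 | 0\{a,c,d} has moves ·
Bisimilarity quotient blocks:
  B0 = {m0, n0}
  B1 = {m1, n1}
m0 ∈ B0, n0 ∈ B0 → same block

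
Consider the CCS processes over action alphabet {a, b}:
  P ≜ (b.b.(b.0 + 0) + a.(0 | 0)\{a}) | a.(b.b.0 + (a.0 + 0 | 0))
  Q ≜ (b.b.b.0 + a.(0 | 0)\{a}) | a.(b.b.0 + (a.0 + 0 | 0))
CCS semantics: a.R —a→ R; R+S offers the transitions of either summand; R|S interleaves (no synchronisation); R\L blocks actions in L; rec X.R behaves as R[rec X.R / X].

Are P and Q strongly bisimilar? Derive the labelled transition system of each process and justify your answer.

P's transition system — 20 states:
  m0 = (b.b.(b.0 + 0) + a.(0 | 0)\{a}) | a.(b.b.0 + (a.0 + 0 | 0)) ⊢ ··a··> m1, ··a··> m2, ··b··> m3
  m1 = (0 | 0)\{a} | a.(b.b.0 + (a.0 + 0 | 0)) ⊢ ··a··> m4
  m2 = (b.b.(b.0 + 0) + a.(0 | 0)\{a}) | (b.b.0 + (a.0 + 0 | 0)) ⊢ ··a··> m4, ··a··> m5, ··b··> m6, ··b··> m7
  m3 = b.(b.0 + 0) | a.(b.b.0 + (a.0 + 0 | 0)) ⊢ ··a··> m7, ··b··> m8
  m4 = (0 | 0)\{a} | (b.b.0 + (a.0 + 0 | 0)) ⊢ ··a··> m9, ··b··> m10
  m5 = (b.b.(b.0 + 0) + a.(0 | 0)\{a}) | 0 ⊢ ··a··> m9, ··b··> m11
  m6 = (b.b.(b.0 + 0) + a.(0 | 0)\{a}) | b.0 ⊢ ··a··> m10, ··b··> m12, ··b··> m5
  m7 = b.(b.0 + 0) | (b.b.0 + (a.0 + 0 | 0)) ⊢ ··a··> m11, ··b··> m12, ··b··> m13
  m8 = (b.0 + 0) | a.(b.b.0 + (a.0 + 0 | 0)) ⊢ ··a··> m13, ··b··> m14
  m9 = (0 | 0)\{a} | 0 ⊢ (no moves)
  m10 = (0 | 0)\{a} | b.0 ⊢ ··b··> m9
  m11 = b.(b.0 + 0) | 0 ⊢ ··b··> m15
  m12 = b.(b.0 + 0) | b.0 ⊢ ··b··> m11, ··b··> m16
  m13 = (b.0 + 0) | (b.b.0 + (a.0 + 0 | 0)) ⊢ ··a··> m15, ··b··> m16, ··b··> m17
  m14 = 0 | a.(b.b.0 + (a.0 + 0 | 0)) ⊢ ··a··> m17
  m15 = (b.0 + 0) | 0 ⊢ ··b··> m18
  m16 = (b.0 + 0) | b.0 ⊢ ··b··> m15, ··b··> m19
  m17 = 0 | (b.b.0 + (a.0 + 0 | 0)) ⊢ ··a··> m18, ··b··> m19
  m18 = 0 | 0 ⊢ (no moves)
  m19 = 0 | b.0 ⊢ ··b··> m18
Q's transition system — 20 states:
  n0 = (b.b.b.0 + a.(0 | 0)\{a}) | a.(b.b.0 + (a.0 + 0 | 0)) ⊢ ··a··> n1, ··a··> n2, ··b··> n3
  n1 = (0 | 0)\{a} | a.(b.b.0 + (a.0 + 0 | 0)) ⊢ ··a··> n4
  n2 = (b.b.b.0 + a.(0 | 0)\{a}) | (b.b.0 + (a.0 + 0 | 0)) ⊢ ··a··> n4, ··a··> n5, ··b··> n6, ··b··> n7
  n3 = b.b.0 | a.(b.b.0 + (a.0 + 0 | 0)) ⊢ ··a··> n7, ··b··> n8
  n4 = (0 | 0)\{a} | (b.b.0 + (a.0 + 0 | 0)) ⊢ ··a··> n9, ··b··> n10
  n5 = (b.b.b.0 + a.(0 | 0)\{a}) | 0 ⊢ ··a··> n9, ··b··> n11
  n6 = (b.b.b.0 + a.(0 | 0)\{a}) | b.0 ⊢ ··a··> n10, ··b··> n12, ··b··> n5
  n7 = b.b.0 | (b.b.0 + (a.0 + 0 | 0)) ⊢ ··a··> n11, ··b··> n12, ··b··> n13
  n8 = b.0 | a.(b.b.0 + (a.0 + 0 | 0)) ⊢ ··a··> n13, ··b··> n14
  n9 = (0 | 0)\{a} | 0 ⊢ (no moves)
  n10 = (0 | 0)\{a} | b.0 ⊢ ··b··> n9
  n11 = b.b.0 | 0 ⊢ ··b··> n15
  n12 = b.b.0 | b.0 ⊢ ··b··> n11, ··b··> n16
  n13 = b.0 | (b.b.0 + (a.0 + 0 | 0)) ⊢ ··a··> n15, ··b··> n16, ··b··> n17
  n14 = 0 | a.(b.b.0 + (a.0 + 0 | 0)) ⊢ ··a··> n17
  n15 = b.0 | 0 ⊢ ··b··> n18
  n16 = b.0 | b.0 ⊢ ··b··> n15, ··b··> n19
  n17 = 0 | (b.b.0 + (a.0 + 0 | 0)) ⊢ ··a··> n18, ··b··> n19
  n18 = 0 | 0 ⊢ (no moves)
  n19 = 0 | b.0 ⊢ ··b··> n18
Bisimilarity quotient blocks:
  B0 = {m0, n0}
  B1 = {m1, m14, n1, n14}
  B2 = {m17, m4, n17, n4}
  B3 = {m10, m15, m19, n10, n15, n19}
  B4 = {m18, m9, n18, n9}
  B5 = {m2, n2}
  B6 = {m5, n5}
  B7 = {m11, m16, n11, n16}
  B8 = {m6, n6}
  B9 = {m12, n12}
  B10 = {m7, n7}
  B11 = {m13, n13}
  B12 = {m3, n3}
  B13 = {m8, n8}
m0 ∈ B0, n0 ∈ B0 → same block

YES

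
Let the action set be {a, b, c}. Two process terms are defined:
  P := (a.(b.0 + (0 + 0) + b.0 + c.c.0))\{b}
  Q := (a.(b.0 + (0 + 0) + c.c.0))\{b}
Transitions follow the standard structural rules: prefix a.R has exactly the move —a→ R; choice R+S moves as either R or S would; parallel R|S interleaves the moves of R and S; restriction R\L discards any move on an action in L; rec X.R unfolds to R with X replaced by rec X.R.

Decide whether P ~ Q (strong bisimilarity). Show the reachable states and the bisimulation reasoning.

P ~ Q

Reachable graph of P (4 states):
  s0 = (a.(b.0 + (0 + 0) + b.0 + c.c.0))\{b} has moves —a→ s1
  s1 = (b.0 + (0 + 0) + b.0 + c.c.0)\{b} has moves —c→ s2
  s2 = (c.0)\{b} has moves —c→ s3
  s3 = 0\{b} has moves deadlocked
Reachable graph of Q (4 states):
  t0 = (a.(b.0 + (0 + 0) + c.c.0))\{b} has moves —a→ t1
  t1 = (b.0 + (0 + 0) + c.c.0)\{b} has moves —c→ t2
  t2 = (c.0)\{b} has moves —c→ t3
  t3 = 0\{b} has moves deadlocked
Bisimilarity quotient blocks:
  B0 = {s0, t0}
  B1 = {s1, t1}
  B2 = {s2, t2}
  B3 = {s3, t3}
s0 ∈ B0, t0 ∈ B0 → same block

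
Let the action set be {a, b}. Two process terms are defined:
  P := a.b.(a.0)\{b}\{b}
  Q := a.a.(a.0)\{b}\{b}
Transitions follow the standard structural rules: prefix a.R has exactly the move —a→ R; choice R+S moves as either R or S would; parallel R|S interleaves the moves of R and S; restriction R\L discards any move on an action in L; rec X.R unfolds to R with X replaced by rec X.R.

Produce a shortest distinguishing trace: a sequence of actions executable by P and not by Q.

LTS(P): 4 reachable states
  s0 = a.b.(a.0)\{b}\{b} :: -a-> s1
  s1 = b.(a.0)\{b}\{b} :: -b-> s2
  s2 = (a.0)\{b}\{b} :: -a-> s3
  s3 = 0\{b}\{b} :: stopped
LTS(Q): 4 reachable states
  t0 = a.a.(a.0)\{b}\{b} :: -a-> t1
  t1 = a.(a.0)\{b}\{b} :: -a-> t2
  t2 = (a.0)\{b}\{b} :: -a-> t3
  t3 = 0\{b}\{b} :: stopped
Run σ = ⟨ab⟩ on P: start {s0}
  [1] a ⇒ {s1}
  [2] b ⇒ {s2}
  ✓ P
Run σ = ⟨ab⟩ on Q: start {t0}
  [1] a ⇒ {t1}
  [2] b ⇒ ∅ (Q stuck)

ab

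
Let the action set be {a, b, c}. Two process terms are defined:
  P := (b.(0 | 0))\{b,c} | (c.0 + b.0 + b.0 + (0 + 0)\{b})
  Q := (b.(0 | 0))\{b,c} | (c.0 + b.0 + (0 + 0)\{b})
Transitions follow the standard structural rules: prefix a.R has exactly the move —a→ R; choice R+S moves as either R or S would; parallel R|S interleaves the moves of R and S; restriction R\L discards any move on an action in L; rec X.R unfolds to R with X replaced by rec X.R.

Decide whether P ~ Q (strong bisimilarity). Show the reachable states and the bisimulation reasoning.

P's transition system — 2 states:
  p0 = (b.(0 | 0))\{b,c} | (c.0 + b.0 + b.0 + (0 + 0)\{b}) :: -b-> p1, -c-> p1
  p1 = (b.(0 | 0))\{b,c} | 0 :: ·
Q's transition system — 2 states:
  q0 = (b.(0 | 0))\{b,c} | (c.0 + b.0 + (0 + 0)\{b}) :: -b-> q1, -c-> q1
  q1 = (b.(0 | 0))\{b,c} | 0 :: ·
Coarsest stable partition (strong bisimilarity classes):
  B0 = {p0, q0}
  B1 = {p1, q1}
p0 ∈ B0, q0 ∈ B0 → same block

bisimilar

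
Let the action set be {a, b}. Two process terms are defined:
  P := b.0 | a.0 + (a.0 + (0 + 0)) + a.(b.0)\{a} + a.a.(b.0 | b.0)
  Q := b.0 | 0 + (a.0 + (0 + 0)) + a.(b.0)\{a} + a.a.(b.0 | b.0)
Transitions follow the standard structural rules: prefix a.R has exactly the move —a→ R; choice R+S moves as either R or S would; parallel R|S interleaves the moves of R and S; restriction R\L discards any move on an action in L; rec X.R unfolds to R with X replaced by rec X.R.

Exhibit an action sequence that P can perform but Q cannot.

ba

P's transition system — 10 states:
  p0 = b.0 | a.0 + (a.0 + (0 + 0)) + a.(b.0)\{a} + a.a.(b.0 | b.0) has moves =a=> p1, =a=> p2, =a=> p3, =a=> p4, =b=> p5
  p1 = (b.0)\{a} has moves =b=> p6
  p2 = 0 has moves ∅
  p3 = a.(b.0 | b.0) has moves =a=> p7
  p4 = b.0 | 0 has moves =b=> p8
  p5 = 0 | a.0 has moves =a=> p8
  p6 = 0\{a} has moves ∅
  p7 = b.0 | b.0 has moves =b=> p4, =b=> p9
  p8 = 0 | 0 has moves ∅
  p9 = 0 | b.0 has moves =b=> p8
Q's transition system — 9 states:
  q0 = b.0 | 0 + (a.0 + (0 + 0)) + a.(b.0)\{a} + a.a.(b.0 | b.0) has moves =a=> q1, =a=> q2, =a=> q3, =b=> q4
  q1 = (b.0)\{a} has moves =b=> q5
  q2 = 0 has moves ∅
  q3 = a.(b.0 | b.0) has moves =a=> q6
  q4 = 0 | 0 has moves ∅
  q5 = 0\{a} has moves ∅
  q6 = b.0 | b.0 has moves =b=> q7, =b=> q8
  q7 = 0 | b.0 has moves =b=> q4
  q8 = b.0 | 0 has moves =b=> q4
Run σ = ⟨ba⟩ on P: start {p0}
  after b @ step 1: {p5}
  after a @ step 2: {p8}
  P completes σ.
Run σ = ⟨ba⟩ on Q: start {q0}
  after b @ step 1: {q4}
  after a @ step 2: ∅ (Q stuck)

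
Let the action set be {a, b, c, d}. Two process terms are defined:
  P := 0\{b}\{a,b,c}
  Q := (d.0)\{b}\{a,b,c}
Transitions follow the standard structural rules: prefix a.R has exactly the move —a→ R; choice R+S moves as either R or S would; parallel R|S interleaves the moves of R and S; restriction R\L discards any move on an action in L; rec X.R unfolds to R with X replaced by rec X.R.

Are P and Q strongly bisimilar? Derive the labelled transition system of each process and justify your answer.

P's transition system — 1 states:
  s0 = 0\{b}\{a,b,c} | (no moves)
Q's transition system — 2 states:
  t0 = (d.0)\{b}\{a,b,c} | --d--▸ t1
  t1 = 0\{b}\{a,b,c} | (no moves)
Bisimilarity quotient blocks:
  B0 = {s0, t1}
  B1 = {t0}
s0 ∈ B0, t0 ∈ B1 → different blocks

not bisimilar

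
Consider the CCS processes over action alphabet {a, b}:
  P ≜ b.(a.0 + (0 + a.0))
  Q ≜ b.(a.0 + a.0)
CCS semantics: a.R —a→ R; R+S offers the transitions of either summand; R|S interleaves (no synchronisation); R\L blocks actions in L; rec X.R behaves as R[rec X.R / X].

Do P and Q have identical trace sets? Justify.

traces(P) = traces(Q)

P's transition system — 3 states:
  p0 = b.(a.0 + (0 + a.0)) :: --b--▸ p1
  p1 = a.0 + (0 + a.0) :: --a--▸ p2
  p2 = 0 :: deadlocked
Q's transition system — 3 states:
  q0 = b.(a.0 + a.0) :: --b--▸ q1
  q1 = a.0 + a.0 :: --a--▸ q2
  q2 = 0 :: deadlocked
Partition-refinement fixed point:
  B0 = {p0, q0}
  B1 = {p1, q1}
  B2 = {p2, q2}
p0 ∈ B0, q0 ∈ B0 → same block
Bisimilar ⇒ trace-equivalent.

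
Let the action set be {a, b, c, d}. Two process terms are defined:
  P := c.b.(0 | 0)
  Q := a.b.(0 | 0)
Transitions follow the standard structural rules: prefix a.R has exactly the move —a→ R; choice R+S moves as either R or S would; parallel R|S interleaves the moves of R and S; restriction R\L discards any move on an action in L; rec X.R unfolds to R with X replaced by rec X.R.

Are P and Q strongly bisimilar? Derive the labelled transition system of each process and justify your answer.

P's transition system — 3 states:
  s0 = c.b.(0 | 0) | ··c··> s1
  s1 = b.(0 | 0) | ··b··> s2
  s2 = 0 | 0 | (no moves)
Q's transition system — 3 states:
  t0 = a.b.(0 | 0) | ··a··> t1
  t1 = b.(0 | 0) | ··b··> t2
  t2 = 0 | 0 | (no moves)
Partition-refinement fixed point:
  B0 = {s0}
  B1 = {s1, t1}
  B2 = {s2, t2}
  B3 = {t0}
s0 ∈ B0, t0 ∈ B3 → different blocks

NO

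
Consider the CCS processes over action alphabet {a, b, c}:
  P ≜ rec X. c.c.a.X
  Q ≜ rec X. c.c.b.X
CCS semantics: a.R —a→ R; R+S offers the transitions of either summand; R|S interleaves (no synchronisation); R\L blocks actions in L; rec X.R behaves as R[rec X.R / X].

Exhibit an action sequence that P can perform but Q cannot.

cca

P's transition system — 3 states:
  m0 = rec X. c.c.a.X → =c=> m1
  m1 = c.a.(rec X. c.c.a.X) → =c=> m2
  m2 = a.(rec X. c.c.a.X) → =a=> m0
Q's transition system — 3 states:
  n0 = rec X. c.c.b.X → =c=> n1
  n1 = c.b.(rec X. c.c.b.X) → =c=> n2
  n2 = b.(rec X. c.c.b.X) → =b=> n0
Run σ = ⟨cca⟩ on P: start {m0}
  step 1 (c): {m1}
  step 2 (c): {m2}
  step 3 (a): {m0}
  P completes σ.
Run σ = ⟨cca⟩ on Q: start {n0}
  step 1 (c): {n1}
  step 2 (c): {n2}
  step 3 (a): no successor for Q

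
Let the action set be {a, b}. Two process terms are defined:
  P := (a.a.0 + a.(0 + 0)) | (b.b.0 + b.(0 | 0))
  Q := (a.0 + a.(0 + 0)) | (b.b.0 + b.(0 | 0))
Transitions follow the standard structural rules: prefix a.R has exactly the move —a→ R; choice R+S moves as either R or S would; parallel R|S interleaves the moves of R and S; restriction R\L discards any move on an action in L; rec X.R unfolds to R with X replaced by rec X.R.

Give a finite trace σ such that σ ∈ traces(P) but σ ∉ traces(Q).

aa

Reachable graph of P (16 states):
  u0 = (a.a.0 + a.(0 + 0)) | (b.b.0 + b.(0 | 0)) has moves ··a··> u1, ··a··> u2, ··b··> u3, ··b··> u4
  u1 = (0 + 0) | (b.b.0 + b.(0 | 0)) has moves ··b··> u5, ··b··> u6
  u2 = a.0 | (b.b.0 + b.(0 | 0)) has moves ··a··> u7, ··b··> u8, ··b··> u9
  u3 = (a.a.0 + a.(0 + 0)) | (0 | 0) has moves ··a··> u5, ··a··> u8
  u4 = (a.a.0 + a.(0 + 0)) | b.0 has moves ··a··> u6, ··a··> u9, ··b··> u10
  u5 = (0 + 0) | (0 | 0) has moves deadlocked
  u6 = (0 + 0) | b.0 has moves ··b··> u11
  u7 = 0 | (b.b.0 + b.(0 | 0)) has moves ··b··> u12, ··b··> u13
  u8 = a.0 | (0 | 0) has moves ··a··> u12
  u9 = a.0 | b.0 has moves ··a··> u13, ··b··> u14
  u10 = (a.a.0 + a.(0 + 0)) | 0 has moves ··a··> u11, ··a··> u14
  u11 = (0 + 0) | 0 has moves deadlocked
  u12 = 0 | (0 | 0) has moves deadlocked
  u13 = 0 | b.0 has moves ··b··> u15
  u14 = a.0 | 0 has moves ··a··> u15
  u15 = 0 | 0 has moves deadlocked
Reachable graph of Q (12 states):
  v0 = (a.0 + a.(0 + 0)) | (b.b.0 + b.(0 | 0)) has moves ··a··> v1, ··a··> v2, ··b··> v3, ··b··> v4
  v1 = (0 + 0) | (b.b.0 + b.(0 | 0)) has moves ··b··> v5, ··b··> v6
  v2 = 0 | (b.b.0 + b.(0 | 0)) has moves ··b··> v7, ··b··> v8
  v3 = (a.0 + a.(0 + 0)) | (0 | 0) has moves ··a··> v5, ··a··> v7
  v4 = (a.0 + a.(0 + 0)) | b.0 has moves ··a··> v6, ··a··> v8, ··b··> v9
  v5 = (0 + 0) | (0 | 0) has moves deadlocked
  v6 = (0 + 0) | b.0 has moves ··b··> v10
  v7 = 0 | (0 | 0) has moves deadlocked
  v8 = 0 | b.0 has moves ··b··> v11
  v9 = (a.0 + a.(0 + 0)) | 0 has moves ··a··> v10, ··a··> v11
  v10 = (0 + 0) | 0 has moves deadlocked
  v11 = 0 | 0 has moves deadlocked
Trace ⟨aa⟩ through P, begin at {u0}:
  [1] a ⇒ {u1, u2}
  [2] a ⇒ {u7}
  — P admits the full trace.
Trace ⟨aa⟩ through Q, begin at {v0}:
  [1] a ⇒ {v1, v2}
  [2] a ⇒ ∅ (Q stuck)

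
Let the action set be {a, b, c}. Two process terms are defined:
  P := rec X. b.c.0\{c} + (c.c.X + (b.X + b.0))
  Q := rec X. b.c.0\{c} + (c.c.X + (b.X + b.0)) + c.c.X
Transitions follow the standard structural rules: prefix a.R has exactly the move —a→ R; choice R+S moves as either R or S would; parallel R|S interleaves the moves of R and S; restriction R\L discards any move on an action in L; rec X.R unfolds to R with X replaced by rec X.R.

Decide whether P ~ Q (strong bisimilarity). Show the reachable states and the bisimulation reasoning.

Reachable graph of P (5 states):
  s0 = rec X. b.c.0\{c} + (c.c.X + (b.X + b.0)) | ··b··> s0, ··b··> s1, ··b··> s2, ··c··> s3
  s1 = 0 | ∅
  s2 = c.0\{c} | ··c··> s4
  s3 = c.(rec X. b.c.0\{c} + (c.c.X + (b.X + b.0))) | ··c··> s0
  s4 = 0\{c} | ∅
Reachable graph of Q (5 states):
  t0 = rec X. b.c.0\{c} + (c.c.X + (b.X + b.0)) + c.c.X | ··b··> t0, ··b··> t1, ··b··> t2, ··c··> t3
  t1 = 0 | ∅
  t2 = c.0\{c} | ··c··> t4
  t3 = c.(rec X. b.c.0\{c} + (c.c.X + (b.X + b.0)) + c.c.X) | ··c··> t0
  t4 = 0\{c} | ∅
Bisimilarity quotient blocks:
  B0 = {s0, t0}
  B1 = {s2, t2}
  B2 = {s1, s4, t1, t4}
  B3 = {s3, t3}
s0 ∈ B0, t0 ∈ B0 → same block

P ~ Q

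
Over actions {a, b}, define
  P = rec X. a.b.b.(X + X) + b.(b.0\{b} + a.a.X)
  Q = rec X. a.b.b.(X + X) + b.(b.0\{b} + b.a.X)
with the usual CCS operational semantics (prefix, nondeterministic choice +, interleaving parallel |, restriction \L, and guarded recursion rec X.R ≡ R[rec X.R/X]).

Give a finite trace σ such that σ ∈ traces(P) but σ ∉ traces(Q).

ba

LTS(P): 7 reachable states
  s0 = rec X. a.b.b.(X + X) + b.(b.0\{b} + a.a.X) | =a=> s1, =b=> s2
  s1 = b.b.((rec X. a.b.b.(X + X) + b.(b.0\{b} + a.a.X)) + (rec X. a.b.b.(X + X) + b.(b.0\{b} + a.a.X))) | =b=> s3
  s2 = b.0\{b} + a.a.(rec X. a.b.b.(X + X) + b.(b.0\{b} + a.a.X)) | =a=> s4, =b=> s5
  s3 = b.((rec X. a.b.b.(X + X) + b.(b.0\{b} + a.a.X)) + (rec X. a.b.b.(X + X) + b.(b.0\{b} + a.a.X))) | =b=> s6
  s4 = a.(rec X. a.b.b.(X + X) + b.(b.0\{b} + a.a.X)) | =a=> s0
  s5 = 0\{b} | (no moves)
  s6 = (rec X. a.b.b.(X + X) + b.(b.0\{b} + a.a.X)) + (rec X. a.b.b.(X + X) + b.(b.0\{b} + a.a.X)) | =a=> s1, =b=> s2
LTS(Q): 7 reachable states
  t0 = rec X. a.b.b.(X + X) + b.(b.0\{b} + b.a.X) | =a=> t1, =b=> t2
  t1 = b.b.((rec X. a.b.b.(X + X) + b.(b.0\{b} + b.a.X)) + (rec X. a.b.b.(X + X) + b.(b.0\{b} + b.a.X))) | =b=> t3
  t2 = b.0\{b} + b.a.(rec X. a.b.b.(X + X) + b.(b.0\{b} + b.a.X)) | =b=> t4, =b=> t5
  t3 = b.((rec X. a.b.b.(X + X) + b.(b.0\{b} + b.a.X)) + (rec X. a.b.b.(X + X) + b.(b.0\{b} + b.a.X))) | =b=> t6
  t4 = 0\{b} | (no moves)
  t5 = a.(rec X. a.b.b.(X + X) + b.(b.0\{b} + b.a.X)) | =a=> t0
  t6 = (rec X. a.b.b.(X + X) + b.(b.0\{b} + b.a.X)) + (rec X. a.b.b.(X + X) + b.(b.0\{b} + b.a.X)) | =a=> t1, =b=> t2
Run σ = ⟨ba⟩ on P: start {s0}
  after b @ step 1: {s2}
  after a @ step 2: {s4}
  — P admits the full trace.
Run σ = ⟨ba⟩ on Q: start {t0}
  after b @ step 1: {t2}
  after a @ step 2: ∅ (Q stuck)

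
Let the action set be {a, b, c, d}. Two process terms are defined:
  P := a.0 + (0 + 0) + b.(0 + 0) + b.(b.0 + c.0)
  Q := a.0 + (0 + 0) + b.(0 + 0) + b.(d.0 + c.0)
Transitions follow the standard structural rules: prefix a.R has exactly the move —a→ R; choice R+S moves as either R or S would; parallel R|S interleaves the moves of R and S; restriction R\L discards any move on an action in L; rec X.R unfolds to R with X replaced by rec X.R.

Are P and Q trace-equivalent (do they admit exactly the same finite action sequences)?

NO — witness ⟨bb⟩

LTS(P): 4 reachable states
  u0 = a.0 + (0 + 0) + b.(0 + 0) + b.(b.0 + c.0) :: =a=> u1, =b=> u2, =b=> u3
  u1 = 0 :: (no moves)
  u2 = 0 + 0 :: (no moves)
  u3 = b.0 + c.0 :: =b=> u1, =c=> u1
LTS(Q): 4 reachable states
  v0 = a.0 + (0 + 0) + b.(0 + 0) + b.(d.0 + c.0) :: =a=> v1, =b=> v2, =b=> v3
  v1 = 0 :: (no moves)
  v2 = 0 + 0 :: (no moves)
  v3 = d.0 + c.0 :: =c=> v1, =d=> v1
Trace ⟨bb⟩ through P, begin at {u0}:
  [1] b ⇒ {u2, u3}
  [2] b ⇒ {u1}
  ✓ P
Trace ⟨bb⟩ through Q, begin at {v0}:
  [1] b ⇒ {v2, v3}
  [2] b ⇒ ∅ (Q stuck)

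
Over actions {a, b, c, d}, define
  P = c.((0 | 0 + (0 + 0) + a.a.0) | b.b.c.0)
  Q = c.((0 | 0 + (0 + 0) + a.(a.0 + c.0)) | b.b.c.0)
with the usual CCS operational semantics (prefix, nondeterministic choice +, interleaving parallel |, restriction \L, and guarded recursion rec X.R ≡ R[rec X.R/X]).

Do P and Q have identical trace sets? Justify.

NO — witness ⟨cac⟩

P's transition system — 13 states:
  m0 = c.((0 | 0 + (0 + 0) + a.a.0) | b.b.c.0) | =c=> m1
  m1 = (0 | 0 + (0 + 0) + a.a.0) | b.b.c.0 | =a=> m2, =b=> m3
  m2 = a.0 | b.b.c.0 | =a=> m4, =b=> m5
  m3 = (0 | 0 + (0 + 0) + a.a.0) | b.c.0 | =a=> m5, =b=> m6
  m4 = 0 | b.b.c.0 | =b=> m7
  m5 = a.0 | b.c.0 | =a=> m7, =b=> m8
  m6 = (0 | 0 + (0 + 0) + a.a.0) | c.0 | =a=> m8, =c=> m9
  m7 = 0 | b.c.0 | =b=> m10
  m8 = a.0 | c.0 | =a=> m10, =c=> m11
  m9 = (0 | 0 + (0 + 0) + a.a.0) | 0 | =a=> m11
  m10 = 0 | c.0 | =c=> m12
  m11 = a.0 | 0 | =a=> m12
  m12 = 0 | 0 | (no moves)
Q's transition system — 13 states:
  n0 = c.((0 | 0 + (0 + 0) + a.(a.0 + c.0)) | b.b.c.0) | =c=> n1
  n1 = (0 | 0 + (0 + 0) + a.(a.0 + c.0)) | b.b.c.0 | =a=> n2, =b=> n3
  n2 = (a.0 + c.0) | b.b.c.0 | =a=> n4, =b=> n5, =c=> n4
  n3 = (0 | 0 + (0 + 0) + a.(a.0 + c.0)) | b.c.0 | =a=> n5, =b=> n6
  n4 = 0 | b.b.c.0 | =b=> n7
  n5 = (a.0 + c.0) | b.c.0 | =a=> n7, =b=> n8, =c=> n7
  n6 = (0 | 0 + (0 + 0) + a.(a.0 + c.0)) | c.0 | =a=> n8, =c=> n9
  n7 = 0 | b.c.0 | =b=> n10
  n8 = (a.0 + c.0) | c.0 | =a=> n10, =c=> n10, =c=> n11
  n9 = (0 | 0 + (0 + 0) + a.(a.0 + c.0)) | 0 | =a=> n11
  n10 = 0 | c.0 | =c=> n12
  n11 = (a.0 + c.0) | 0 | =a=> n12, =c=> n12
  n12 = 0 | 0 | (no moves)
Run σ = ⟨cac⟩ on Q: start {n0}
  [1] c ⇒ {n1}
  [2] a ⇒ {n2}
  [3] c ⇒ {n4}
  Q completes σ.
Run σ = ⟨cac⟩ on P: start {m0}
  [1] c ⇒ {m1}
  [2] a ⇒ {m2}
  [3] c ⇒ no successor for P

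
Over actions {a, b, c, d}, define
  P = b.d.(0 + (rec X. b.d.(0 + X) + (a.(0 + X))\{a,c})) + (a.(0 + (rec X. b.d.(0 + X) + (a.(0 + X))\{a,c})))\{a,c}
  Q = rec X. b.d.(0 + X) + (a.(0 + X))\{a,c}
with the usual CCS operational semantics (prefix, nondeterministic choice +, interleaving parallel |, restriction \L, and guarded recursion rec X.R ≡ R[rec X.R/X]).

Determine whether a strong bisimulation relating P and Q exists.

P's transition system — 3 states:
  u0 = b.d.(0 + (rec X. b.d.(0 + X) + (a.(0 + X))\{a,c})) + (a.(0 + (rec X. b.d.(0 + X) + (a.(0 + X))\{a,c})))\{a,c} | —b→ u1
  u1 = d.(0 + (rec X. b.d.(0 + X) + (a.(0 + X))\{a,c})) | —d→ u2
  u2 = 0 + (rec X. b.d.(0 + X) + (a.(0 + X))\{a,c}) | —b→ u1
Q's transition system — 3 states:
  v0 = rec X. b.d.(0 + X) + (a.(0 + X))\{a,c} | —b→ v1
  v1 = d.(0 + (rec X. b.d.(0 + X) + (a.(0 + X))\{a,c})) | —d→ v2
  v2 = 0 + (rec X. b.d.(0 + X) + (a.(0 + X))\{a,c}) | —b→ v1
Partition-refinement fixed point:
  B0 = {u0, u2, v0, v2}
  B1 = {u1, v1}
u0 ∈ B0, v0 ∈ B0 → same block

YES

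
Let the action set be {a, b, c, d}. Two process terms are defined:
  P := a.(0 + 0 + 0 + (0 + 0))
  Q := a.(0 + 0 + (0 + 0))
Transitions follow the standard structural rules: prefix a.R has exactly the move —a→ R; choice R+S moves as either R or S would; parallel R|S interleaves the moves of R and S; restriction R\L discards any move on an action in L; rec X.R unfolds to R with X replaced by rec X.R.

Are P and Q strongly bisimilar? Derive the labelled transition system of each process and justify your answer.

bisimilar

P's transition system — 2 states:
  u0 = a.(0 + 0 + 0 + (0 + 0)) :: -a-> u1
  u1 = 0 + 0 + 0 + (0 + 0) :: (no moves)
Q's transition system — 2 states:
  v0 = a.(0 + 0 + (0 + 0)) :: -a-> v1
  v1 = 0 + 0 + (0 + 0) :: (no moves)
Bisimilarity quotient blocks:
  B0 = {u0, v0}
  B1 = {u1, v1}
u0 ∈ B0, v0 ∈ B0 → same block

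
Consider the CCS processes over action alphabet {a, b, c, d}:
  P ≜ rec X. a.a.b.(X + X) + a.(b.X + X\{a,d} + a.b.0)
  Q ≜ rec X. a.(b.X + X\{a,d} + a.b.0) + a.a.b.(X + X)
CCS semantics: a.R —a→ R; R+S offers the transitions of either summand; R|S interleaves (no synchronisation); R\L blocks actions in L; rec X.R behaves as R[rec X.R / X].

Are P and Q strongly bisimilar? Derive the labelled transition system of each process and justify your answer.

YES

Reachable graph of P (7 states):
  p0 = rec X. a.a.b.(X + X) + a.(b.X + X\{a,d} + a.b.0) ⊢ ··a··> p1, ··a··> p2
  p1 = a.b.((rec X. a.a.b.(X + X) + a.(b.X + X\{a,d} + a.b.0)) + (rec X. a.a.b.(X + X) + a.(b.X + X\{a,d} + a.b.0))) ⊢ ··a··> p3
  p2 = b.(rec X. a.a.b.(X + X) + a.(b.X + X\{a,d} + a.b.0)) + (rec X. a.a.b.(X + X) + a.(b.X + X\{a,d} + a.b.0))\{a,d} + a.b.0 ⊢ ··a··> p4, ··b··> p0
  p3 = b.((rec X. a.a.b.(X + X) + a.(b.X + X\{a,d} + a.b.0)) + (rec X. a.a.b.(X + X) + a.(b.X + X\{a,d} + a.b.0))) ⊢ ··b··> p5
  p4 = b.0 ⊢ ··b··> p6
  p5 = (rec X. a.a.b.(X + X) + a.(b.X + X\{a,d} + a.b.0)) + (rec X. a.a.b.(X + X) + a.(b.X + X\{a,d} + a.b.0)) ⊢ ··a··> p1, ··a··> p2
  p6 = 0 ⊢ deadlocked
Reachable graph of Q (7 states):
  q0 = rec X. a.(b.X + X\{a,d} + a.b.0) + a.a.b.(X + X) ⊢ ··a··> q1, ··a··> q2
  q1 = a.b.((rec X. a.(b.X + X\{a,d} + a.b.0) + a.a.b.(X + X)) + (rec X. a.(b.X + X\{a,d} + a.b.0) + a.a.b.(X + X))) ⊢ ··a··> q3
  q2 = b.(rec X. a.(b.X + X\{a,d} + a.b.0) + a.a.b.(X + X)) + (rec X. a.(b.X + X\{a,d} + a.b.0) + a.a.b.(X + X))\{a,d} + a.b.0 ⊢ ··a··> q4, ··b··> q0
  q3 = b.((rec X. a.(b.X + X\{a,d} + a.b.0) + a.a.b.(X + X)) + (rec X. a.(b.X + X\{a,d} + a.b.0) + a.a.b.(X + X))) ⊢ ··b··> q5
  q4 = b.0 ⊢ ··b··> q6
  q5 = (rec X. a.(b.X + X\{a,d} + a.b.0) + a.a.b.(X + X)) + (rec X. a.(b.X + X\{a,d} + a.b.0) + a.a.b.(X + X)) ⊢ ··a··> q1, ··a··> q2
  q6 = 0 ⊢ deadlocked
Partition-refinement fixed point:
  B0 = {p0, p5, q0, q5}
  B1 = {p2, q2}
  B2 = {p4, q4}
  B3 = {p6, q6}
  B4 = {p1, q1}
  B5 = {p3, q3}
p0 ∈ B0, q0 ∈ B0 → same block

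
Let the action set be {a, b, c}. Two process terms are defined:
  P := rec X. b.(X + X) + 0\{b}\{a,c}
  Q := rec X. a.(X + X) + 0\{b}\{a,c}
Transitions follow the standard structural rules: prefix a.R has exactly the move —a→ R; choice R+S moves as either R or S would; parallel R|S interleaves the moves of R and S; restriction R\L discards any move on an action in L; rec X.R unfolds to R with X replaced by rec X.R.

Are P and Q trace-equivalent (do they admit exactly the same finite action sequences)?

NO — witness ⟨b⟩

Reachable graph of P (2 states):
  p0 = rec X. b.(X + X) + 0\{b}\{a,c} ⊢ =b=> p1
  p1 = (rec X. b.(X + X) + 0\{b}\{a,c}) + (rec X. b.(X + X) + 0\{b}\{a,c}) ⊢ =b=> p1
Reachable graph of Q (2 states):
  q0 = rec X. a.(X + X) + 0\{b}\{a,c} ⊢ =a=> q1
  q1 = (rec X. a.(X + X) + 0\{b}\{a,c}) + (rec X. a.(X + X) + 0\{b}\{a,c}) ⊢ =a=> q1
Executing b from P (initial set {p0}):
  step 1 (b): {p1}
  ✓ P
Executing b from Q (initial set {q0}):
  step 1 (b): ∅ (Q stuck)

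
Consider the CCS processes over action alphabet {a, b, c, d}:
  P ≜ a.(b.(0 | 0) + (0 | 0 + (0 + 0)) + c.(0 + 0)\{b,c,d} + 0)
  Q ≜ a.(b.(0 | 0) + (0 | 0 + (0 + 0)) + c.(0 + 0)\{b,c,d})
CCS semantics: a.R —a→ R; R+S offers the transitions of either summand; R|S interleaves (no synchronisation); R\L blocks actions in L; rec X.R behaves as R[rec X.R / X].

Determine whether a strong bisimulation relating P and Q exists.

P ~ Q

LTS(P): 4 reachable states
  s0 = a.(b.(0 | 0) + (0 | 0 + (0 + 0)) + c.(0 + 0)\{b,c,d} + 0) → -a-> s1
  s1 = b.(0 | 0) + (0 | 0 + (0 + 0)) + c.(0 + 0)\{b,c,d} + 0 → -b-> s2, -c-> s3
  s2 = 0 | 0 → (no moves)
  s3 = (0 + 0)\{b,c,d} → (no moves)
LTS(Q): 4 reachable states
  t0 = a.(b.(0 | 0) + (0 | 0 + (0 + 0)) + c.(0 + 0)\{b,c,d}) → -a-> t1
  t1 = b.(0 | 0) + (0 | 0 + (0 + 0)) + c.(0 + 0)\{b,c,d} → -b-> t2, -c-> t3
  t2 = 0 | 0 → (no moves)
  t3 = (0 + 0)\{b,c,d} → (no moves)
Bisimilarity quotient blocks:
  B0 = {s0, t0}
  B1 = {s1, t1}
  B2 = {s2, s3, t2, t3}
s0 ∈ B0, t0 ∈ B0 → same block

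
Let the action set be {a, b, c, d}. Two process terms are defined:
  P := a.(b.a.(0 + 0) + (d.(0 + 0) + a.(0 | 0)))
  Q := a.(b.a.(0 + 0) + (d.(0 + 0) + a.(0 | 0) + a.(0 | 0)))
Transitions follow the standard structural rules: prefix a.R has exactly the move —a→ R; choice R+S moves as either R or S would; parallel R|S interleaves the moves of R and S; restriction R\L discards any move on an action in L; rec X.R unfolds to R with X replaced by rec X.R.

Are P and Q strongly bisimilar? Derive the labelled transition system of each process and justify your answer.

LTS(P): 5 reachable states
  s0 = a.(b.a.(0 + 0) + (d.(0 + 0) + a.(0 | 0))) → -a-> s1
  s1 = b.a.(0 + 0) + (d.(0 + 0) + a.(0 | 0)) → -a-> s2, -b-> s3, -d-> s4
  s2 = 0 | 0 → ·
  s3 = a.(0 + 0) → -a-> s4
  s4 = 0 + 0 → ·
LTS(Q): 5 reachable states
  t0 = a.(b.a.(0 + 0) + (d.(0 + 0) + a.(0 | 0) + a.(0 | 0))) → -a-> t1
  t1 = b.a.(0 + 0) + (d.(0 + 0) + a.(0 | 0) + a.(0 | 0)) → -a-> t2, -b-> t3, -d-> t4
  t2 = 0 | 0 → ·
  t3 = a.(0 + 0) → -a-> t4
  t4 = 0 + 0 → ·
Partition-refinement fixed point:
  B0 = {s0, t0}
  B1 = {s1, t1}
  B2 = {s2, s4, t2, t4}
  B3 = {s3, t3}
s0 ∈ B0, t0 ∈ B0 → same block

P ~ Q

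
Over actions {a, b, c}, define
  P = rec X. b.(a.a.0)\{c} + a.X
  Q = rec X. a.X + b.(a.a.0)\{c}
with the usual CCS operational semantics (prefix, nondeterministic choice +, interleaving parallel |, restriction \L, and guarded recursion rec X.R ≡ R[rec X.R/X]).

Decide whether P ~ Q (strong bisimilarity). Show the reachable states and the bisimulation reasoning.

P ~ Q

P's transition system — 4 states:
  p0 = rec X. b.(a.a.0)\{c} + a.X ⊢ =a=> p0, =b=> p1
  p1 = (a.a.0)\{c} ⊢ =a=> p2
  p2 = (a.0)\{c} ⊢ =a=> p3
  p3 = 0\{c} ⊢ stopped
Q's transition system — 4 states:
  q0 = rec X. a.X + b.(a.a.0)\{c} ⊢ =a=> q0, =b=> q1
  q1 = (a.a.0)\{c} ⊢ =a=> q2
  q2 = (a.0)\{c} ⊢ =a=> q3
  q3 = 0\{c} ⊢ stopped
Partition-refinement fixed point:
  B0 = {p0, q0}
  B1 = {p1, q1}
  B2 = {p2, q2}
  B3 = {p3, q3}
p0 ∈ B0, q0 ∈ B0 → same block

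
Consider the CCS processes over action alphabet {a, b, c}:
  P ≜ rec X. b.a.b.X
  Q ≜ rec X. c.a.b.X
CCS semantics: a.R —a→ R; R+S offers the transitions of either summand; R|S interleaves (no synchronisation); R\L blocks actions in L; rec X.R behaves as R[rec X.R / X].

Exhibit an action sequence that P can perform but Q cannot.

Reachable graph of P (3 states):
  u0 = rec X. b.a.b.X ⊢ --b--▸ u1
  u1 = a.b.(rec X. b.a.b.X) ⊢ --a--▸ u2
  u2 = b.(rec X. b.a.b.X) ⊢ --b--▸ u0
Reachable graph of Q (3 states):
  v0 = rec X. c.a.b.X ⊢ --c--▸ v1
  v1 = a.b.(rec X. c.a.b.X) ⊢ --a--▸ v2
  v2 = b.(rec X. c.a.b.X) ⊢ --b--▸ v0
Executing b from P (initial set {u0}):
  step 1 (b): {u1}
  — P admits the full trace.
Executing b from Q (initial set {v0}):
  step 1 (b): no successor for Q

b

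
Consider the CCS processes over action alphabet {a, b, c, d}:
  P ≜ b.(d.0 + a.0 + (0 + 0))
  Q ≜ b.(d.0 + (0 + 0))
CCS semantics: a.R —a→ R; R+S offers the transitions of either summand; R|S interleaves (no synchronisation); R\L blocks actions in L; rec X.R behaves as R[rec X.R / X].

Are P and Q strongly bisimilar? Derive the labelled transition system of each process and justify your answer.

P ≁ Q

Reachable graph of P (3 states):
  s0 = b.(d.0 + a.0 + (0 + 0)) → -b-> s1
  s1 = d.0 + a.0 + (0 + 0) → -a-> s2, -d-> s2
  s2 = 0 → stopped
Reachable graph of Q (3 states):
  t0 = b.(d.0 + (0 + 0)) → -b-> t1
  t1 = d.0 + (0 + 0) → -d-> t2
  t2 = 0 → stopped
Coarsest stable partition (strong bisimilarity classes):
  B0 = {s0}
  B1 = {s1}
  B2 = {s2, t2}
  B3 = {t0}
  B4 = {t1}
s0 ∈ B0, t0 ∈ B3 → different blocks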